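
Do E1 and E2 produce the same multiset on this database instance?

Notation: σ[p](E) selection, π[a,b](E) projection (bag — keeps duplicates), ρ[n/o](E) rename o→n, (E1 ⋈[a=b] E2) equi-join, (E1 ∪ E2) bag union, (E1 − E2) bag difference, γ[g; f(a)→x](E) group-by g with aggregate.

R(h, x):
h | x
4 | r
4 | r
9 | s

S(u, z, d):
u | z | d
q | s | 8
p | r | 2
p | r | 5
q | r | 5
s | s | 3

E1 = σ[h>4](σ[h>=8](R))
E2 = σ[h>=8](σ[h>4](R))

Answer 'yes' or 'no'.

E1 subexpression sizes:
  R → 3
  σ[h>=8](R) → 1
  σ[h>4](σ[h>=8](R)) → 1
E2 subexpression sizes:
  R → 3
  σ[h>4](R) → 1
  σ[h>=8](σ[h>4](R)) → 1

E1 and E2 produce the same multiset:
h | x
9 | s

yes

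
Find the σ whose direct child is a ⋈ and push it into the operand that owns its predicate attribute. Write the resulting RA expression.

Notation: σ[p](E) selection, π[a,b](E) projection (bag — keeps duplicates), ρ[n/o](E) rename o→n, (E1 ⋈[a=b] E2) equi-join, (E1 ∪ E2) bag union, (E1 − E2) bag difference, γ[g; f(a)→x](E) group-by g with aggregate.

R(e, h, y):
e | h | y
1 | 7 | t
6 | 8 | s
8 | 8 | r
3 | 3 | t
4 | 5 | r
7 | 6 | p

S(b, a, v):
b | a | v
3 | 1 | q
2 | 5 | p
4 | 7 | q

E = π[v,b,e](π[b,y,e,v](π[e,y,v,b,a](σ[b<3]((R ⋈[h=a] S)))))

σ filters on b, owned by the right side.
E' = π[v,b,e](π[b,y,e,v](π[e,y,v,b,a]((R ⋈[h=a] σ[b<3](S)))))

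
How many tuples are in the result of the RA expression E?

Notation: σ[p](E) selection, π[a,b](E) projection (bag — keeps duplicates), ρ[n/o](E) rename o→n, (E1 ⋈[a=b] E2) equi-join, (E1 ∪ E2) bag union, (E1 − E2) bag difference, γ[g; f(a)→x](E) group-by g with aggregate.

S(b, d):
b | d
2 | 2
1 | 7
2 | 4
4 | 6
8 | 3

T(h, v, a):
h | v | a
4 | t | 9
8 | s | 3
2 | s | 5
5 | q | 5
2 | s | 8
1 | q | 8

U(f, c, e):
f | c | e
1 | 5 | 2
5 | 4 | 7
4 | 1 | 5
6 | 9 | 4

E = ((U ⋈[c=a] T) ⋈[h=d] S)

Row counts bottom-up:
  U → 4
  T → 6
  (U ⋈[c=a] T) → 3
  S → 5
  ((U ⋈[c=a] T) ⋈[h=d] S) → 2

|E| = 2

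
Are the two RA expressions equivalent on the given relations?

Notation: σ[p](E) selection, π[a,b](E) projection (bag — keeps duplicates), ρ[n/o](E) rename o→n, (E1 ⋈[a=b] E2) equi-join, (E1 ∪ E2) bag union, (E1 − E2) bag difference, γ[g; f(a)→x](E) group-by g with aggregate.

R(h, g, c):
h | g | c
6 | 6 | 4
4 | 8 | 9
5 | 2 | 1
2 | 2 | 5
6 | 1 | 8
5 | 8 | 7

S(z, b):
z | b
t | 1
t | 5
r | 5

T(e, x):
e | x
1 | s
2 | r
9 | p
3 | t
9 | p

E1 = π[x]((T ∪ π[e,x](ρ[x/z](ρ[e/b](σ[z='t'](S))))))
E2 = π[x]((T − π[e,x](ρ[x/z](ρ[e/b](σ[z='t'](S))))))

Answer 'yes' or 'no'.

E1 stepwise |·|:
  T → 5
  S → 3
  σ[z='t'](S) → 2
  ρ[e/b](σ[z='t'](S)) → 2
  ρ[x/z](ρ[e/b](σ[z='t'](S))) → 2
  π[e,x](ρ[x/z](ρ[e/b](σ[z='t'](S)))) → 2
  (T ∪ π[e,x](ρ[x/z](ρ[e/b](σ[z='t'](S))))) → 7
  π[x]((T ∪ π[e,x](ρ[x/z](ρ[e/b](σ[z='t'](S)))))) → 7
E2 stepwise |·|:
  T → 5
  S → 3
  σ[z='t'](S) → 2
  ρ[e/b](σ[z='t'](S)) → 2
  ρ[x/z](ρ[e/b](σ[z='t'](S))) → 2
  π[e,x](ρ[x/z](ρ[e/b](σ[z='t'](S)))) → 2
  (T − π[e,x](ρ[x/z](ρ[e/b](σ[z='t'](S))))) → 5
  π[x]((T − π[e,x](ρ[x/z](ρ[e/b](σ[z='t'](S)))))) → 5

E1 result:
x
p
p
r
s
t
t
t
E2 result:
x
p
p
r
s
t
Witness: ('t',) appears 3× in E1 but 1× in E2.

no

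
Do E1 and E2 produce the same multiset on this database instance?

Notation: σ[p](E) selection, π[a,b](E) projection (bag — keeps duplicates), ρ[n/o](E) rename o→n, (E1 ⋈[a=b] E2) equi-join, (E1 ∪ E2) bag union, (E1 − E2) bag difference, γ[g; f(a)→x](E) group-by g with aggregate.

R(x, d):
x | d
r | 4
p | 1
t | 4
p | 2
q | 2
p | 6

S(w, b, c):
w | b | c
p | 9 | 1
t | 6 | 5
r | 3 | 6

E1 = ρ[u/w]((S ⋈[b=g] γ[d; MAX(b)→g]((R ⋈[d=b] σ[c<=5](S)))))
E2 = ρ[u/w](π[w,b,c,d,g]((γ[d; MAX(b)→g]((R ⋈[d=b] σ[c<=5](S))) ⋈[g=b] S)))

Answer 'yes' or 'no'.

E1 per-node cardinality:
  S → 3
  R → 6
  S → 3
  σ[c<=5](S) → 2
  (R ⋈[d=b] σ[c<=5](S)) → 1
  γ[d; MAX(b)→g]((R ⋈[d=b] σ[c<=5](S))) → 1
  (S ⋈[b=g] γ[d; MAX(b)→g]((R ⋈[d=b] σ[c<=5](S)))) → 1
  ρ[u/w]((S ⋈[b=g] γ[d; MAX(b)→g]((R ⋈[d=b] σ[c<=5](S))))) → 1
E2 per-node cardinality:
  R → 6
  S → 3
  σ[c<=5](S) → 2
  (R ⋈[d=b] σ[c<=5](S)) → 1
  γ[d; MAX(b)→g]((R ⋈[d=b] σ[c<=5](S))) → 1
  S → 3
  (γ[d; MAX(b)→g]((R ⋈[d=b] σ[c<=5](S))) ⋈[g=b] S) → 1
  π[w,b,c,d,g]((γ[d; MAX(b)→g]((R ⋈[d=b] σ[c<=5](S))) ⋈[g=b] S)) → 1
  ρ[u/w](π[w,b,c,d,g]((γ[d; MAX(b)→g]((R ⋈[d=b] σ[c<=5](S))) ⋈[g=b] S))) → 1

E1 and E2 produce the same multiset:
u | b | c | d | g
t | 6 | 5 | 6 | 6

yes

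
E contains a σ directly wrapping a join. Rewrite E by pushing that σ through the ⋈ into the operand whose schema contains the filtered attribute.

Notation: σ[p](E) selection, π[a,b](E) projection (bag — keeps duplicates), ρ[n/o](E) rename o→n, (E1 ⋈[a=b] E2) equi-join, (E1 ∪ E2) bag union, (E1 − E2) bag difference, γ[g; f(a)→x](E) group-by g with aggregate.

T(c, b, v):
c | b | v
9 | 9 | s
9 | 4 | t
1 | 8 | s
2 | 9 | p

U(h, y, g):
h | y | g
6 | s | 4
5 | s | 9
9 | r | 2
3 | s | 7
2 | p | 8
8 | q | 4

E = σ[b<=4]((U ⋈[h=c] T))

σ filters on b, owned by the right side.
E' = (U ⋈[h=c] σ[b<=4](T))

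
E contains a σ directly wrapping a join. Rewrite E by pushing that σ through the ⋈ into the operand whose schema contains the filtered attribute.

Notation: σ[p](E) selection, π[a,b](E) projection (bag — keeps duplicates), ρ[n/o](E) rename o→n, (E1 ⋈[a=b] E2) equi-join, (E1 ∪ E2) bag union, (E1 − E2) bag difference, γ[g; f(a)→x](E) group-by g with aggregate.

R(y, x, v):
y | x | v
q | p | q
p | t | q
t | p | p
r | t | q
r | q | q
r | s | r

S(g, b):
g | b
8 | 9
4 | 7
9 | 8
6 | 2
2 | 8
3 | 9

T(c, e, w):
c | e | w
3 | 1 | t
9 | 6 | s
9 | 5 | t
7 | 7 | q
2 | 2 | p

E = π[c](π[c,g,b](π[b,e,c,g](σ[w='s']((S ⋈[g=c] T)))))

σ filters on w, owned by the right side.
E' = π[c](π[c,g,b](π[b,e,c,g]((S ⋈[g=c] σ[w='s'](T)))))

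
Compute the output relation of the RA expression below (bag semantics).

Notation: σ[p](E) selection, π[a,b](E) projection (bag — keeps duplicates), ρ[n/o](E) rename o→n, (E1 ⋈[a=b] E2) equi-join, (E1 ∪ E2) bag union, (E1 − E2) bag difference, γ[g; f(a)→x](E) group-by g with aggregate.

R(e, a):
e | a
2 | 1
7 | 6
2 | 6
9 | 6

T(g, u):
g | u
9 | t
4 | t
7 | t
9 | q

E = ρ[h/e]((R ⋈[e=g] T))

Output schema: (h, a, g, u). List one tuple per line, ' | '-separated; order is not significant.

Per-node cardinality:
  R → 4
  T → 4
  (R ⋈[e=g] T) → 3
  ρ[h/e]((R ⋈[e=g] T)) → 3

== RESULT ==
h | a | g | u
7 | 6 | 7 | t
9 | 6 | 9 | q
9 | 6 | 9 | t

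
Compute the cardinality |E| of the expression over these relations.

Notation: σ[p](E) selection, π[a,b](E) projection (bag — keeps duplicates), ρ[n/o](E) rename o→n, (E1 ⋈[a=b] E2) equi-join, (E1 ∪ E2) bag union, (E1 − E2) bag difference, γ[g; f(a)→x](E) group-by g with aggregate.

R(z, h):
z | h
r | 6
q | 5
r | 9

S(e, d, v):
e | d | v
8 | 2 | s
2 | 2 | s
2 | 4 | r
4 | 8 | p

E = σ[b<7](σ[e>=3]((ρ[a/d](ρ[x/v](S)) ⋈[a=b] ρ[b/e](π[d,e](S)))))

Per-node cardinality:
  S → 4
  ρ[x/v](S) → 4
  ρ[a/d](ρ[x/v](S)) → 4
  S → 4
  π[d,e](S) → 4
  ρ[b/e](π[d,e](S)) → 4
  (ρ[a/d](ρ[x/v](S)) ⋈[a=b] ρ[b/e](π[d,e](S))) → 6
  σ[e>=3]((ρ[a/d](ρ[x/v](S)) ⋈[a=b] ρ[b/e](π[d,e](S)))) → 3
  σ[b<7](σ[e>=3]((ρ[a/d](ρ[x/v](S)) ⋈[a=b] ρ[b/e](π[d,e](S))))) → 2

|E| = 2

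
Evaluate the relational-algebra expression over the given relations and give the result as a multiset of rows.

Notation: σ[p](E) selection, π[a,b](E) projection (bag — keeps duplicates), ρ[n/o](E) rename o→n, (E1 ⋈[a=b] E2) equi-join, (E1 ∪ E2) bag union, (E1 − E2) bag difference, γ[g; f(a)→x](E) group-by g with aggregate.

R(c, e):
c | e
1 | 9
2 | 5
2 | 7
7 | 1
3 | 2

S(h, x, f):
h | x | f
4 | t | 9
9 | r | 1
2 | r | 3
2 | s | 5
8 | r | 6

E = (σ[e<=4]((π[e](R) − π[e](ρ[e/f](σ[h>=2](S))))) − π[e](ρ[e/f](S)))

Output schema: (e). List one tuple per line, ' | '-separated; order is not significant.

Row counts bottom-up:
  R → 5
  π[e](R) → 5
  S → 5
  σ[h>=2](S) → 5
  ρ[e/f](σ[h>=2](S)) → 5
  π[e](ρ[e/f](σ[h>=2](S))) → 5
  (π[e](R) − π[e](ρ[e/f](σ[h>=2](S)))) → 2
  σ[e<=4]((π[e](R) − π[e](ρ[e/f](σ[h>=2](S))))) → 1
  S → 5
  ρ[e/f](S) → 5
  π[e](ρ[e/f](S)) → 5
  (σ[e<=4]((π[e](R) − π[e](ρ[e/f](σ[h>=2](S))))) − π[e](ρ[e/f](S))) → 1

== RESULT ==
e
2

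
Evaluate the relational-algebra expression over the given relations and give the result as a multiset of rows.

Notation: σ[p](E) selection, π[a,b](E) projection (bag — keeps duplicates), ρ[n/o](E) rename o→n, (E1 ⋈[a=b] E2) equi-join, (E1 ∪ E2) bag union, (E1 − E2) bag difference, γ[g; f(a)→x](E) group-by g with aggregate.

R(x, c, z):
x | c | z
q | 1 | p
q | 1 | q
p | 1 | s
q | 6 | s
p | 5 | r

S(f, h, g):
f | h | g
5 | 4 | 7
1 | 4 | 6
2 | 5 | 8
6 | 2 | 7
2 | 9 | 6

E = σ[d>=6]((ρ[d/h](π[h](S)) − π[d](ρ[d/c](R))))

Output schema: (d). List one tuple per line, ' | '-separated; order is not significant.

Subexpression sizes:
  S → 5
  π[h](S) → 5
  ρ[d/h](π[h](S)) → 5
  R → 5
  ρ[d/c](R) → 5
  π[d](ρ[d/c](R)) → 5
  (ρ[d/h](π[h](S)) − π[d](ρ[d/c](R))) → 4
  σ[d>=6]((ρ[d/h](π[h](S)) − π[d](ρ[d/c](R)))) → 1

== RESULT ==
d
9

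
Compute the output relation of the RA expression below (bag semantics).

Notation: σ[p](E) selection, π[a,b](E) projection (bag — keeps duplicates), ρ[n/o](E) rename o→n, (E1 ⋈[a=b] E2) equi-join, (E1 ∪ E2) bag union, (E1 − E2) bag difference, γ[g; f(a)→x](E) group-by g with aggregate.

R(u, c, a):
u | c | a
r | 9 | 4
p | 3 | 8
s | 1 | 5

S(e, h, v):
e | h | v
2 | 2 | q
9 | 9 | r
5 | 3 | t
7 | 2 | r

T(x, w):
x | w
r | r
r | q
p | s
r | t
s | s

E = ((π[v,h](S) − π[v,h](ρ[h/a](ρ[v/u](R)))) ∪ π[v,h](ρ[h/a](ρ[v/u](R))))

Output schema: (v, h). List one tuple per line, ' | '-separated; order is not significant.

Per-node cardinality:
  S → 4
  π[v,h](S) → 4
  R → 3
  ρ[v/u](R) → 3
  ρ[h/a](ρ[v/u](R)) → 3
  π[v,h](ρ[h/a](ρ[v/u](R))) → 3
  (π[v,h](S) − π[v,h](ρ[h/a](ρ[v/u](R)))) → 4
  R → 3
  ρ[v/u](R) → 3
  ρ[h/a](ρ[v/u](R)) → 3
  π[v,h](ρ[h/a](ρ[v/u](R))) → 3
  ((π[v,h](S) − π[v,h](ρ[h/a](ρ[v/u](R)))) ∪ π[v,h](ρ[h/a](ρ[v/u](R)))) → 7

== RESULT ==
v | h
p | 8
q | 2
r | 2
r | 4
r | 9
s | 5
t | 3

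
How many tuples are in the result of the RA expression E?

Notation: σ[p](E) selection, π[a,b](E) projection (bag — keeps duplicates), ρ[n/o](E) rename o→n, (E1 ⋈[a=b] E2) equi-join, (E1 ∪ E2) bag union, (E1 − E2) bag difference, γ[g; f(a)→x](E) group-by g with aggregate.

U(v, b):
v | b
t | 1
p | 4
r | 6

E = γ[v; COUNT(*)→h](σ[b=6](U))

Row counts bottom-up:
  U → 3
  σ[b=6](U) → 1
  γ[v; COUNT(*)→h](σ[b=6](U)) → 1

|E| = 1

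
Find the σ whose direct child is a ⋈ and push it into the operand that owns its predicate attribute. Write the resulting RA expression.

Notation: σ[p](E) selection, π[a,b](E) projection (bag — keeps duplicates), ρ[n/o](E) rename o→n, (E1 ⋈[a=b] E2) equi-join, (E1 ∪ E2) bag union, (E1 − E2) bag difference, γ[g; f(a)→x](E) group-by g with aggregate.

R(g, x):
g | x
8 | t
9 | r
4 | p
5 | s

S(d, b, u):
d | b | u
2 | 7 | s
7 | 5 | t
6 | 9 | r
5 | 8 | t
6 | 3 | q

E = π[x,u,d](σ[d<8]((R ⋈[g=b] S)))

σ filters on d, owned by the right side.
E' = π[x,u,d]((R ⋈[g=b] σ[d<8](S)))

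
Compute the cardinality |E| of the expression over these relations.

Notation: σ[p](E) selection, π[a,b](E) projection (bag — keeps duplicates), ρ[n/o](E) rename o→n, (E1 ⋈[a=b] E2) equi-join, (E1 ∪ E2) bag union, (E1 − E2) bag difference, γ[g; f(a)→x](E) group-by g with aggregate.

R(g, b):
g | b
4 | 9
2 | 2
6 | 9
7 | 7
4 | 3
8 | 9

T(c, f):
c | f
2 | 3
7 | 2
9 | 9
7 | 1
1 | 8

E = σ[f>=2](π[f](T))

Per-node cardinality:
  T → 5
  π[f](T) → 5
  σ[f>=2](π[f](T)) → 4

|E| = 4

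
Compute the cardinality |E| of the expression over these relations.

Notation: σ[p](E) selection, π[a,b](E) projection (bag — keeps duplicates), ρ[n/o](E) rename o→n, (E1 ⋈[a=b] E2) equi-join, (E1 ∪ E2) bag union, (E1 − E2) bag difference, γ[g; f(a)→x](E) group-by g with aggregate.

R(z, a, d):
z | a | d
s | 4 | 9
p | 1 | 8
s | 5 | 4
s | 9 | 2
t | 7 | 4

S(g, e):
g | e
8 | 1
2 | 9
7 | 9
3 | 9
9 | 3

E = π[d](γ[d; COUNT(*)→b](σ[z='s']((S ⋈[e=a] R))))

Subexpression sizes:
  S → 5
  R → 5
  (S ⋈[e=a] R) → 4
  σ[z='s']((S ⋈[e=a] R)) → 3
  γ[d; COUNT(*)→b](σ[z='s']((S ⋈[e=a] R))) → 1
  π[d](γ[d; COUNT(*)→b](σ[z='s']((S ⋈[e=a] R)))) → 1

|E| = 1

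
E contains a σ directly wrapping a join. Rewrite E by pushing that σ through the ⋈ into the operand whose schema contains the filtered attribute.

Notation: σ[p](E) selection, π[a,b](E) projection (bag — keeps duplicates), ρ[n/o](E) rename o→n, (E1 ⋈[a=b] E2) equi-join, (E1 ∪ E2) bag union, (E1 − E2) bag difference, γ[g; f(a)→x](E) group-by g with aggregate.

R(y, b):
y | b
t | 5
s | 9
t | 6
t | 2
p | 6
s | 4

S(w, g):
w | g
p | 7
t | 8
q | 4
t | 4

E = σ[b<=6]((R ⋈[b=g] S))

σ filters on b, owned by the left side.
E' = (σ[b<=6](R) ⋈[b=g] S)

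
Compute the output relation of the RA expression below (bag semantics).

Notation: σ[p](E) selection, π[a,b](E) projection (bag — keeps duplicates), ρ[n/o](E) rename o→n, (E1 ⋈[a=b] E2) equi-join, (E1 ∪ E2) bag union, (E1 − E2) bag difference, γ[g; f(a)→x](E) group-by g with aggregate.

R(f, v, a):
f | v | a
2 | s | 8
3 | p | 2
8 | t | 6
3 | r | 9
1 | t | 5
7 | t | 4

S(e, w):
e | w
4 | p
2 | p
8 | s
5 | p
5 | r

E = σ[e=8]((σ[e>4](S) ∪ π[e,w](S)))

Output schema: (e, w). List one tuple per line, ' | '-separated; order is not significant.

Stepwise |·|:
  S → 5
  σ[e>4](S) → 3
  S → 5
  π[e,w](S) → 5
  (σ[e>4](S) ∪ π[e,w](S)) → 8
  σ[e=8]((σ[e>4](S) ∪ π[e,w](S))) → 2

== RESULT ==
e | w
8 | s
8 | s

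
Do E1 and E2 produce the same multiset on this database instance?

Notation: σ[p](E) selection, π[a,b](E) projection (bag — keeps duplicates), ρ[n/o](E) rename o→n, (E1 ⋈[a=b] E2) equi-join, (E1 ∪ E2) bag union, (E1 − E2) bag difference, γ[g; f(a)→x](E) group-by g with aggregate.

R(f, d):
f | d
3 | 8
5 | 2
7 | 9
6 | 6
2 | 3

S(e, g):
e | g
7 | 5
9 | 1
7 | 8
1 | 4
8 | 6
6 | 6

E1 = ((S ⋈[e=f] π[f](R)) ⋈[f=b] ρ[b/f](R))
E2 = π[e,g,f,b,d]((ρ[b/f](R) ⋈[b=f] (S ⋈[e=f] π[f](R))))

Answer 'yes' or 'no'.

E1 per-node cardinality:
  S → 6
  R → 5
  π[f](R) → 5
  (S ⋈[e=f] π[f](R)) → 3
  R → 5
  ρ[b/f](R) → 5
  ((S ⋈[e=f] π[f](R)) ⋈[f=b] ρ[b/f](R)) → 3
E2 per-node cardinality:
  R → 5
  ρ[b/f](R) → 5
  S → 6
  R → 5
  π[f](R) → 5
  (S ⋈[e=f] π[f](R)) → 3
  (ρ[b/f](R) ⋈[b=f] (S ⋈[e=f] π[f](R))) → 3
  π[e,g,f,b,d]((ρ[b/f](R) ⋈[b=f] (S ⋈[e=f] π[f](R)))) → 3

E1 and E2 produce the same multiset:
e | g | f | b | d
6 | 6 | 6 | 6 | 6
7 | 5 | 7 | 7 | 9
7 | 8 | 7 | 7 | 9

yes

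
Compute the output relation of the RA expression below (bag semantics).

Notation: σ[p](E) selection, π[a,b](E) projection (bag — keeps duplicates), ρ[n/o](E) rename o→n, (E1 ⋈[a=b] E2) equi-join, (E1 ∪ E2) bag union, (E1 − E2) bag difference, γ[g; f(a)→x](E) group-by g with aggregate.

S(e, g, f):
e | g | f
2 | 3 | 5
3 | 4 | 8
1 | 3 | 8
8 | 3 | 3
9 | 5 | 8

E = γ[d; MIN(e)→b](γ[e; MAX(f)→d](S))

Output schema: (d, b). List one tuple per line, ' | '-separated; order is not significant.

Row counts bottom-up:
  S → 5
  γ[e; MAX(f)→d](S) → 5
  γ[d; MIN(e)→b](γ[e; MAX(f)→d](S)) → 3

== RESULT ==
d | b
3 | 8
5 | 2
8 | 1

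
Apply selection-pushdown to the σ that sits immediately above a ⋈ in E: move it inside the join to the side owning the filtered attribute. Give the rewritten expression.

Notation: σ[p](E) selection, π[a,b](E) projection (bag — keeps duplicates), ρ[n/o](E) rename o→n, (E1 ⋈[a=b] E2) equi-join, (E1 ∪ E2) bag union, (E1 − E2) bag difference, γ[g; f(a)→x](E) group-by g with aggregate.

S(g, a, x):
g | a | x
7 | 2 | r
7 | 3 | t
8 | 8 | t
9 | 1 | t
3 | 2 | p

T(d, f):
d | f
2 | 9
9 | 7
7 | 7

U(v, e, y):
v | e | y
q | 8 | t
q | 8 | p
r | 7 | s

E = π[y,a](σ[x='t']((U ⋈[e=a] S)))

σ filters on x, owned by the right side.
E' = π[y,a]((U ⋈[e=a] σ[x='t'](S)))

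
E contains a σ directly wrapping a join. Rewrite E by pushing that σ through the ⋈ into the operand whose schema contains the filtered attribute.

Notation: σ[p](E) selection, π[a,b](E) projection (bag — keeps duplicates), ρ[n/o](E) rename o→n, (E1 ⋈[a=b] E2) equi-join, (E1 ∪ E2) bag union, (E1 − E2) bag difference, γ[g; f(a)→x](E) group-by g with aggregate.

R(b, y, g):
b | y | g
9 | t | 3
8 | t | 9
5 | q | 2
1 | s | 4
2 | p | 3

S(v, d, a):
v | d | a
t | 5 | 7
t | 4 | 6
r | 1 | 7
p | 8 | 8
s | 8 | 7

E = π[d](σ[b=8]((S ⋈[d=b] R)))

σ filters on b, owned by the right side.
E' = π[d]((S ⋈[d=b] σ[b=8](R)))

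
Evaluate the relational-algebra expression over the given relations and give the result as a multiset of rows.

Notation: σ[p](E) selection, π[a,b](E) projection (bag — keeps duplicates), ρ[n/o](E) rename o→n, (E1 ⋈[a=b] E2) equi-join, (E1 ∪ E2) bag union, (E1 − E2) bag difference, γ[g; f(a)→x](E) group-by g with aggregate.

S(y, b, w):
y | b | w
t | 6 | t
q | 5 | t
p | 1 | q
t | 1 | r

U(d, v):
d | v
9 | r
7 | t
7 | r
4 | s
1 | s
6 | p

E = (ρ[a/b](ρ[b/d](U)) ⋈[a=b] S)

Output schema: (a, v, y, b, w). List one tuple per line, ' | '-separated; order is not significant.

Per-node cardinality:
  U → 6
  ρ[b/d](U) → 6
  ρ[a/b](ρ[b/d](U)) → 6
  S → 4
  (ρ[a/b](ρ[b/d](U)) ⋈[a=b] S) → 3

== RESULT ==
a | v | y | b | w
1 | s | p | 1 | q
1 | s | t | 1 | r
6 | p | t | 6 | t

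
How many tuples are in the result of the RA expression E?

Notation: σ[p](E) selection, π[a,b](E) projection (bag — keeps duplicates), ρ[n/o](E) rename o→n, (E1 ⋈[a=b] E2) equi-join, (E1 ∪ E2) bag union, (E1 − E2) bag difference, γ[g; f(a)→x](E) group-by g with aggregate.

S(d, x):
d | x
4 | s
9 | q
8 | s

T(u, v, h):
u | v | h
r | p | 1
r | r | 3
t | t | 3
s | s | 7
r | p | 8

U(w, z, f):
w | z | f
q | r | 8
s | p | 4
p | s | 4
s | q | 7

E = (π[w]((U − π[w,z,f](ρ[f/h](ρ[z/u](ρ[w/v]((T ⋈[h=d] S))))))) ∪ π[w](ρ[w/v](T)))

Row counts bottom-up:
  U → 4
  T → 5
  S → 3
  (T ⋈[h=d] S) → 1
  ρ[w/v]((T ⋈[h=d] S)) → 1
  ρ[z/u](ρ[w/v]((T ⋈[h=d] S))) → 1
  ρ[f/h](ρ[z/u](ρ[w/v]((T ⋈[h=d] S)))) → 1
  π[w,z,f](ρ[f/h](ρ[z/u](ρ[w/v]((T ⋈[h=d] S))))) → 1
  (U − π[w,z,f](ρ[f/h](ρ[z/u](ρ[w/v]((T ⋈[h=d] S)))))) → 4
  π[w]((U − π[w,z,f](ρ[f/h](ρ[z/u](ρ[w/v]((T ⋈[h=d] S))))))) → 4
  T → 5
  ρ[w/v](T) → 5
  π[w](ρ[w/v](T)) → 5
  (π[w]((U − π[w,z,f](ρ[f/h](ρ[z/u](ρ[w/v]((T ⋈[h=d] S))))))) ∪ π[w](ρ[w/v](T))) → 9

|E| = 9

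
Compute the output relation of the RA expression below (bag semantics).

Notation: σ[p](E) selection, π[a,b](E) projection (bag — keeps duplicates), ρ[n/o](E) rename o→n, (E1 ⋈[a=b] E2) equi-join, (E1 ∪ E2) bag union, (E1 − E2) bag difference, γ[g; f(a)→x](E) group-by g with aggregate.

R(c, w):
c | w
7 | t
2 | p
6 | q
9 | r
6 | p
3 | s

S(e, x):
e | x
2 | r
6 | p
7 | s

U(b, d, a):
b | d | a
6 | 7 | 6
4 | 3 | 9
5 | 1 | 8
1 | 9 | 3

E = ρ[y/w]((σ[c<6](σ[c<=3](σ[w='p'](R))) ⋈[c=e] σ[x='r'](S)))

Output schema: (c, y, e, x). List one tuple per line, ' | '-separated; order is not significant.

Per-node cardinality:
  R → 6
  σ[w='p'](R) → 2
  σ[c<=3](σ[w='p'](R)) → 1
  σ[c<6](σ[c<=3](σ[w='p'](R))) → 1
  S → 3
  σ[x='r'](S) → 1
  (σ[c<6](σ[c<=3](σ[w='p'](R))) ⋈[c=e] σ[x='r'](S)) → 1
  ρ[y/w]((σ[c<6](σ[c<=3](σ[w='p'](R))) ⋈[c=e] σ[x='r'](S))) → 1

== RESULT ==
c | y | e | x
2 | p | 2 | r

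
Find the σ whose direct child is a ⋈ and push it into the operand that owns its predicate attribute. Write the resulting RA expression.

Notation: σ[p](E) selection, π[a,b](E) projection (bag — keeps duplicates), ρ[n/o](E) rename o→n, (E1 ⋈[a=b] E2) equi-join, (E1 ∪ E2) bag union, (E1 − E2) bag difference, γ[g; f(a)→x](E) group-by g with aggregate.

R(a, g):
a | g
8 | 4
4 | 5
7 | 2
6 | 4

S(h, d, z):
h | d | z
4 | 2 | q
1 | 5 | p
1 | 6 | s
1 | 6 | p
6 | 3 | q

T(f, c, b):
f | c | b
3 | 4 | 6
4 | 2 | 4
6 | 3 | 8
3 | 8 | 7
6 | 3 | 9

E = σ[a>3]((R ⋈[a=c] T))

σ filters on a, owned by the left side.
E' = (σ[a>3](R) ⋈[a=c] T)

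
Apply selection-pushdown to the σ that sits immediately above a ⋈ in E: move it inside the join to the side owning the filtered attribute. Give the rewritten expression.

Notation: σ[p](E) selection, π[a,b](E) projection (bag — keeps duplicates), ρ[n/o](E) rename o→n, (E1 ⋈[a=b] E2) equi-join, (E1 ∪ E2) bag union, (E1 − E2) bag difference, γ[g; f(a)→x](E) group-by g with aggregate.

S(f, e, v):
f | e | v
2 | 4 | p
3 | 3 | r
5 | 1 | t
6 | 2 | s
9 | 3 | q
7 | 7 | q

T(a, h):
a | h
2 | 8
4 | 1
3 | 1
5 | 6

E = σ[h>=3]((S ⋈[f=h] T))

σ filters on h, owned by the right side.
E' = (S ⋈[f=h] σ[h>=3](T))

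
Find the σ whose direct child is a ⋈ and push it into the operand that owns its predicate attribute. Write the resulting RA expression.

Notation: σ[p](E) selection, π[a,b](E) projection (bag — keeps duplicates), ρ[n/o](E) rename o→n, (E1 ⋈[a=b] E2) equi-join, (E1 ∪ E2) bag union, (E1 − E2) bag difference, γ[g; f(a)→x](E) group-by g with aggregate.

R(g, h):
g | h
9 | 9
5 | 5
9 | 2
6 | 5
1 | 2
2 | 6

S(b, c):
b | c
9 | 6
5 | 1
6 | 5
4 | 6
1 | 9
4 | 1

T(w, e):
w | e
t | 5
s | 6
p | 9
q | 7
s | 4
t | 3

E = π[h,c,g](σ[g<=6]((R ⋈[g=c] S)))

σ filters on g, owned by the left side.
E' = π[h,c,g]((σ[g<=6](R) ⋈[g=c] S))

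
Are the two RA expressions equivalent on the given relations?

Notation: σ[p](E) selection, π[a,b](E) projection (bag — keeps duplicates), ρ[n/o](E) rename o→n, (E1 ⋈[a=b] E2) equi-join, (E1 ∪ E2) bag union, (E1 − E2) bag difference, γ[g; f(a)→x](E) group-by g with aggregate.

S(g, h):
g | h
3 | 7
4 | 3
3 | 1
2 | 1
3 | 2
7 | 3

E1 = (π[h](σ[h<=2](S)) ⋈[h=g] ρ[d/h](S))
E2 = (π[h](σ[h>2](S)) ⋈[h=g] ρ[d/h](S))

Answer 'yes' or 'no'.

E1 row counts bottom-up:
  S → 6
  σ[h<=2](S) → 3
  π[h](σ[h<=2](S)) → 3
  S → 6
  ρ[d/h](S) → 6
  (π[h](σ[h<=2](S)) ⋈[h=g] ρ[d/h](S)) → 1
E2 row counts bottom-up:
  S → 6
  σ[h>2](S) → 3
  π[h](σ[h>2](S)) → 3
  S → 6
  ρ[d/h](S) → 6
  (π[h](σ[h>2](S)) ⋈[h=g] ρ[d/h](S)) → 7

E1 result:
h | g | d
2 | 2 | 1
E2 result:
h | g | d
3 | 3 | 1
3 | 3 | 1
3 | 3 | 2
3 | 3 | 2
3 | 3 | 7
3 | 3 | 7
7 | 7 | 3
Witness: (3, 3, 1) appears 0× in E1 but 2× in E2.

no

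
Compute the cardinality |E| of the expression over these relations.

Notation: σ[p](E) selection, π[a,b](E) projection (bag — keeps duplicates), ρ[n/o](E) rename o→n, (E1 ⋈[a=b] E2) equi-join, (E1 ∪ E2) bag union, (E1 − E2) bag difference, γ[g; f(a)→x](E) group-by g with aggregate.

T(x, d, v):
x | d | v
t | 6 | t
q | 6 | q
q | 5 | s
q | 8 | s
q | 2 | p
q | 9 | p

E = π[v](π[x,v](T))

Subexpression sizes:
  T → 6
  π[x,v](T) → 6
  π[v](π[x,v](T)) → 6

|E| = 6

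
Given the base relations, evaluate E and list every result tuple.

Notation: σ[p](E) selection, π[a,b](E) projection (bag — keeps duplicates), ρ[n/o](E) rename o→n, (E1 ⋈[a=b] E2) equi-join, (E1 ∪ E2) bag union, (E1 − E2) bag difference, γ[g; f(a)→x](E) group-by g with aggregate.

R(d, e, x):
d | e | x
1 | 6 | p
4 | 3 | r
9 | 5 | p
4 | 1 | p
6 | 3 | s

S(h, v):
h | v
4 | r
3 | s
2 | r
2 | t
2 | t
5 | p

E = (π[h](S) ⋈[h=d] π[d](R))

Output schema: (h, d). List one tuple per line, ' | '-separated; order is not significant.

Row counts bottom-up:
  S → 6
  π[h](S) → 6
  R → 5
  π[d](R) → 5
  (π[h](S) ⋈[h=d] π[d](R)) → 2

== RESULT ==
h | d
4 | 4
4 | 4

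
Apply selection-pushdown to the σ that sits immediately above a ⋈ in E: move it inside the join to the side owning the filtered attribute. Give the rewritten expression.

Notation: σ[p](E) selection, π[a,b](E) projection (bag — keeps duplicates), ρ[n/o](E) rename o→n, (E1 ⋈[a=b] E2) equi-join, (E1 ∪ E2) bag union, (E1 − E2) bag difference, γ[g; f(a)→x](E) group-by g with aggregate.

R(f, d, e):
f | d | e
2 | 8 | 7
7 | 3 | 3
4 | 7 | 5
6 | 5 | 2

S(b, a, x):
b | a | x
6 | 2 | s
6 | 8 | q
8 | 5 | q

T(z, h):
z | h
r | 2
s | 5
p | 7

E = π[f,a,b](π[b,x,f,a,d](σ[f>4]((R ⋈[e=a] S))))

σ filters on f, owned by the left side.
E' = π[f,a,b](π[b,x,f,a,d]((σ[f>4](R) ⋈[e=a] S)))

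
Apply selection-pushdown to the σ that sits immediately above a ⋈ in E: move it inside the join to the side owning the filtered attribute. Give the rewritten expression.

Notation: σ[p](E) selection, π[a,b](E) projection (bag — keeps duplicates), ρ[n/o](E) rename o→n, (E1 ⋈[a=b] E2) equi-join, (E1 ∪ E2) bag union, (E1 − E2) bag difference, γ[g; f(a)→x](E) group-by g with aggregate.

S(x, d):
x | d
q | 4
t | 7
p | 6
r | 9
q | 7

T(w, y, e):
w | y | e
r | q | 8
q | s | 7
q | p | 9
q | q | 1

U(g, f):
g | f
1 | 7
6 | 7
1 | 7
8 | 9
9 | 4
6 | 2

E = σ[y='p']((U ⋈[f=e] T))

σ filters on y, owned by the right side.
E' = (U ⋈[f=e] σ[y='p'](T))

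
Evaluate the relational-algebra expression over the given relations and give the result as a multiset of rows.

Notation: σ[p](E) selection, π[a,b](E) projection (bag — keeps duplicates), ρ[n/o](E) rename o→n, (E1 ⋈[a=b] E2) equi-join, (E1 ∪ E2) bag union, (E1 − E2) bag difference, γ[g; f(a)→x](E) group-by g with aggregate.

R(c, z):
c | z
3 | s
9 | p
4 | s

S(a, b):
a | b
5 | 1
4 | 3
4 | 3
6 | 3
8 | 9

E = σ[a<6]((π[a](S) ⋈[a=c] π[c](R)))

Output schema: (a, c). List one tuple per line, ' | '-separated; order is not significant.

Row counts bottom-up:
  S → 5
  π[a](S) → 5
  R → 3
  π[c](R) → 3
  (π[a](S) ⋈[a=c] π[c](R)) → 2
  σ[a<6]((π[a](S) ⋈[a=c] π[c](R))) → 2

== RESULT ==
a | c
4 | 4
4 | 4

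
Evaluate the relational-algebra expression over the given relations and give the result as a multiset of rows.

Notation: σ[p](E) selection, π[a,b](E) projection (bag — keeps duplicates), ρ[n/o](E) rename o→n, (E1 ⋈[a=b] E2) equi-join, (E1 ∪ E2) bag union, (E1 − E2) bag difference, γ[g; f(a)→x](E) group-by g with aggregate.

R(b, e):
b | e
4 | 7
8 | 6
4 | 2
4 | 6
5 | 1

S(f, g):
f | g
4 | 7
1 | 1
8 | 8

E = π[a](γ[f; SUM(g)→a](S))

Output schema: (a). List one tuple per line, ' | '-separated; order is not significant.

Subexpression sizes:
  S → 3
  γ[f; SUM(g)→a](S) → 3
  π[a](γ[f; SUM(g)→a](S)) → 3

== RESULT ==
a
1
7
8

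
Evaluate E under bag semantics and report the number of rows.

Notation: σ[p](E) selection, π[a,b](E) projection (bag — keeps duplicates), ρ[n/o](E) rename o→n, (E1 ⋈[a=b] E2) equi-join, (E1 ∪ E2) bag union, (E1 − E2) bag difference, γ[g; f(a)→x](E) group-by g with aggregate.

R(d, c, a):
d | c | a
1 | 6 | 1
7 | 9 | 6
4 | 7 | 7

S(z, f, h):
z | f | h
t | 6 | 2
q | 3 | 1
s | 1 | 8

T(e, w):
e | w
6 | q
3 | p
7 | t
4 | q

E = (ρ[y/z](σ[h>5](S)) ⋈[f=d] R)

Row counts bottom-up:
  S → 3
  σ[h>5](S) → 1
  ρ[y/z](σ[h>5](S)) → 1
  R → 3
  (ρ[y/z](σ[h>5](S)) ⋈[f=d] R) → 1

|E| = 1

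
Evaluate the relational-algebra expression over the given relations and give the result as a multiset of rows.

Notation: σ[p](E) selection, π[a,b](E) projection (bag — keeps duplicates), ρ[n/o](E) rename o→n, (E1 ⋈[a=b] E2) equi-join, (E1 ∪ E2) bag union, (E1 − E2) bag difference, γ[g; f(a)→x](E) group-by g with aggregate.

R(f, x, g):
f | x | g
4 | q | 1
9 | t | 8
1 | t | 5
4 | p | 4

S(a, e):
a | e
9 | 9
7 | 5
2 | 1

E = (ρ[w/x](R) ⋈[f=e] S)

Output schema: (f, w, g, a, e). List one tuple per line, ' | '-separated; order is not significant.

Stepwise |·|:
  R → 4
  ρ[w/x](R) → 4
  S → 3
  (ρ[w/x](R) ⋈[f=e] S) → 2

== RESULT ==
f | w | g | a | e
1 | t | 5 | 2 | 1
9 | t | 8 | 9 | 9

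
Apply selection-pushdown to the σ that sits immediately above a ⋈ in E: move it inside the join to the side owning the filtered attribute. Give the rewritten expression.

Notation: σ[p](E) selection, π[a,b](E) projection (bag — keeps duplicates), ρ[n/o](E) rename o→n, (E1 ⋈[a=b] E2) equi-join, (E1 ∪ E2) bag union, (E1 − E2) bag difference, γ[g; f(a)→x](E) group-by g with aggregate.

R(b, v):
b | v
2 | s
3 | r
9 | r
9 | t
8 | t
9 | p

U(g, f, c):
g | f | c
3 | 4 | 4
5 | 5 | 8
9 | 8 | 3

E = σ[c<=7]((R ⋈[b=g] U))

σ filters on c, owned by the right side.
E' = (R ⋈[b=g] σ[c<=7](U))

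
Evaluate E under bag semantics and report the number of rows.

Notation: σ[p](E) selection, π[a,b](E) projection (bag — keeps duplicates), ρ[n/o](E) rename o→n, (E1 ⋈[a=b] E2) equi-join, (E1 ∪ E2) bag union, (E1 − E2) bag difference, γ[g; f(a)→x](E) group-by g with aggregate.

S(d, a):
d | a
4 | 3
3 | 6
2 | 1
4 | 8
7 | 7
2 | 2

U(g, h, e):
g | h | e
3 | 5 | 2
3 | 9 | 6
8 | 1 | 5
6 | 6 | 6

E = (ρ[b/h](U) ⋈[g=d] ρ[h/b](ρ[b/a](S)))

Per-node cardinality:
  U → 4
  ρ[b/h](U) → 4
  S → 6
  ρ[b/a](S) → 6
  ρ[h/b](ρ[b/a](S)) → 6
  (ρ[b/h](U) ⋈[g=d] ρ[h/b](ρ[b/a](S))) → 2

|E| = 2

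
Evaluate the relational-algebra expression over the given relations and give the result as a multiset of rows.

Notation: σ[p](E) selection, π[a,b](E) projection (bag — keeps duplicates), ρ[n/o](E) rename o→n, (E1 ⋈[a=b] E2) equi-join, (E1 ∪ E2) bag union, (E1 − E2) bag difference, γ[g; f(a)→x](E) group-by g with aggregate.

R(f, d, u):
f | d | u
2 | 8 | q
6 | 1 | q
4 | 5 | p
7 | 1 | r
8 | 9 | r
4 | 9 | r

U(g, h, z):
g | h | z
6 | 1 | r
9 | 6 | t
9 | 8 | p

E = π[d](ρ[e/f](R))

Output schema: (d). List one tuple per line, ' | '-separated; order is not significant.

Stepwise |·|:
  R → 6
  ρ[e/f](R) → 6
  π[d](ρ[e/f](R)) → 6

== RESULT ==
d
1
1
5
8
9
9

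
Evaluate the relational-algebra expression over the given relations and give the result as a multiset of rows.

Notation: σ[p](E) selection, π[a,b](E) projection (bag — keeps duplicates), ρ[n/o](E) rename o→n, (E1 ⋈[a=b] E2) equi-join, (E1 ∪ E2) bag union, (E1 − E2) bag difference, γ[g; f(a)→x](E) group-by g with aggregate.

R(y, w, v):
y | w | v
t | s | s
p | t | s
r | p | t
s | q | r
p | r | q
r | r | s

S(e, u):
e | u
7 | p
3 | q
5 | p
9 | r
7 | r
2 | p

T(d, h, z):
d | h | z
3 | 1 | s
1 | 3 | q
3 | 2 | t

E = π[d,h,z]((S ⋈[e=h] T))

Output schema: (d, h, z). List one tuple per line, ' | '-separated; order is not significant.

Subexpression sizes:
  S → 6
  T → 3
  (S ⋈[e=h] T) → 2
  π[d,h,z]((S ⋈[e=h] T)) → 2

== RESULT ==
d | h | z
1 | 3 | q
3 | 2 | t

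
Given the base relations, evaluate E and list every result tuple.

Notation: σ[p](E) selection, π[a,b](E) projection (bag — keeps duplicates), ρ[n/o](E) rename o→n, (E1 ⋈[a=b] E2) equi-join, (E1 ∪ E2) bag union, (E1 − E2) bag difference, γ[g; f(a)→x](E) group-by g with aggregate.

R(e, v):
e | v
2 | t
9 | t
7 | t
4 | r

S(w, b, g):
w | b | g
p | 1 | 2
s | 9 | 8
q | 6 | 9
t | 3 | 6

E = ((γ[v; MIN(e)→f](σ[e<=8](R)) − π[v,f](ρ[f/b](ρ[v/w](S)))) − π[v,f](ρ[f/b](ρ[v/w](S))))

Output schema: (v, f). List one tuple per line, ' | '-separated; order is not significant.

Stepwise |·|:
  R → 4
  σ[e<=8](R) → 3
  γ[v; MIN(e)→f](σ[e<=8](R)) → 2
  S → 4
  ρ[v/w](S) → 4
  ρ[f/b](ρ[v/w](S)) → 4
  π[v,f](ρ[f/b](ρ[v/w](S))) → 4
  (γ[v; MIN(e)→f](σ[e<=8](R)) − π[v,f](ρ[f/b](ρ[v/w](S)))) → 2
  S → 4
  ρ[v/w](S) → 4
  ρ[f/b](ρ[v/w](S)) → 4
  π[v,f](ρ[f/b](ρ[v/w](S))) → 4
  ((γ[v; MIN(e)→f](σ[e<=8](R)) − π[v,f](ρ[f/b](ρ[v/w](S)))) − π[v,f](ρ[f/b](ρ[v/w](S)))) → 2

== RESULT ==
v | f
r | 4
t | 2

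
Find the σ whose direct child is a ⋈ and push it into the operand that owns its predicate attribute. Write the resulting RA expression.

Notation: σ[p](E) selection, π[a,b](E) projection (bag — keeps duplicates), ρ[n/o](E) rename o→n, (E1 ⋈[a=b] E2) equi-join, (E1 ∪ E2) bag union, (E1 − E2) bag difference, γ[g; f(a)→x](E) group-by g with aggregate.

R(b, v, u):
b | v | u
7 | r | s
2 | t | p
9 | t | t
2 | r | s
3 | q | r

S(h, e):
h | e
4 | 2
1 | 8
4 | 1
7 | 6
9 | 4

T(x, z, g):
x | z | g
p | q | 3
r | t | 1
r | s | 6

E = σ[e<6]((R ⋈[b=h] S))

σ filters on e, owned by the right side.
E' = (R ⋈[b=h] σ[e<6](S))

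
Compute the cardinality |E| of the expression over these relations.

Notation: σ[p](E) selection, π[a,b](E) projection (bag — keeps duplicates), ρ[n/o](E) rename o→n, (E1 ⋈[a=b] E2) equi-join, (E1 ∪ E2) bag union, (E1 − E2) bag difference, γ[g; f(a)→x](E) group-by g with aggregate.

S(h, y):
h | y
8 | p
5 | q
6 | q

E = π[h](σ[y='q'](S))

Per-node cardinality:
  S → 3
  σ[y='q'](S) → 2
  π[h](σ[y='q'](S)) → 2

|E| = 2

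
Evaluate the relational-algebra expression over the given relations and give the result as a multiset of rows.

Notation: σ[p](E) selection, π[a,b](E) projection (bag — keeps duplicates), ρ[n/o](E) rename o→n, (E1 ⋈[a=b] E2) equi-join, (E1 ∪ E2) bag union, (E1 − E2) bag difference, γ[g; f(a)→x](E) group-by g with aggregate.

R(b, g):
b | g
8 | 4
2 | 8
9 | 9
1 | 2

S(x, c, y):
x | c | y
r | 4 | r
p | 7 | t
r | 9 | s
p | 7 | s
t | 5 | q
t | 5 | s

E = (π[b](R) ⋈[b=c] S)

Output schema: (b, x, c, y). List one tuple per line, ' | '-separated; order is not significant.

Per-node cardinality:
  R → 4
  π[b](R) → 4
  S → 6
  (π[b](R) ⋈[b=c] S) → 1

== RESULT ==
b | x | c | y
9 | r | 9 | s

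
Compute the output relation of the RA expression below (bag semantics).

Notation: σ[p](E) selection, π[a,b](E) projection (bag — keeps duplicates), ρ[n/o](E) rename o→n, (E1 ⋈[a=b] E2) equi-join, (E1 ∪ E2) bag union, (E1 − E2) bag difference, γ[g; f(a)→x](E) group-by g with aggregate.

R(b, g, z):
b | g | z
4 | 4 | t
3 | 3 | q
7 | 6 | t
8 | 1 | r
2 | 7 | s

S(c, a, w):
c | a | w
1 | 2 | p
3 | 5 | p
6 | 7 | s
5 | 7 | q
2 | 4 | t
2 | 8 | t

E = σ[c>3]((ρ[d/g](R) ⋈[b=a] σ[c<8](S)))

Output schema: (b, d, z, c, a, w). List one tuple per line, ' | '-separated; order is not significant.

Row counts bottom-up:
  R → 5
  ρ[d/g](R) → 5
  S → 6
  σ[c<8](S) → 6
  (ρ[d/g](R) ⋈[b=a] σ[c<8](S)) → 5
  σ[c>3]((ρ[d/g](R) ⋈[b=a] σ[c<8](S))) → 2

== RESULT ==
b | d | z | c | a | w
7 | 6 | t | 5 | 7 | q
7 | 6 | t | 6 | 7 | s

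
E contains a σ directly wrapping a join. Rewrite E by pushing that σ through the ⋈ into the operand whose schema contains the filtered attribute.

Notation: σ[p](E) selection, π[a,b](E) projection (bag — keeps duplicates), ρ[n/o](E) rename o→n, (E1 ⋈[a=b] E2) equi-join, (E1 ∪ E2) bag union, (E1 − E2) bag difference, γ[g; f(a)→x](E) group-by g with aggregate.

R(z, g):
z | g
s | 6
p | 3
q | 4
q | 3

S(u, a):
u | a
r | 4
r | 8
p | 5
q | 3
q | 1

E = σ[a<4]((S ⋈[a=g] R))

σ filters on a, owned by the left side.
E' = (σ[a<4](S) ⋈[a=g] R)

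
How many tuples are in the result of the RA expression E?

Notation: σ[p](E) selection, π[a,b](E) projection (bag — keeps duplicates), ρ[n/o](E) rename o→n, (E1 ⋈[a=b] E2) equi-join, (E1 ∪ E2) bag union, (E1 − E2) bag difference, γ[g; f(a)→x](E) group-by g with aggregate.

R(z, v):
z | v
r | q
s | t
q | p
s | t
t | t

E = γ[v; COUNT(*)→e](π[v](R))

Subexpression sizes:
  R → 5
  π[v](R) → 5
  γ[v; COUNT(*)→e](π[v](R)) → 3

|E| = 3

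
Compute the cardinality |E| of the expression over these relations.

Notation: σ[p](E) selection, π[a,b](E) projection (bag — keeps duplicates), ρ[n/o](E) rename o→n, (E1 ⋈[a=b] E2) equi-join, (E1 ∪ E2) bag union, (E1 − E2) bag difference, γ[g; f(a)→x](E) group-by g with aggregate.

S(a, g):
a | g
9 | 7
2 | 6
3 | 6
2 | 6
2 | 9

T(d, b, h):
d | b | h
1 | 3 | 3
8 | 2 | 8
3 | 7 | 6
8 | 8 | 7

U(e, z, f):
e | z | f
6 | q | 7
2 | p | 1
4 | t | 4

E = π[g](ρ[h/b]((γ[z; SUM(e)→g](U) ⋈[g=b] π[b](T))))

Row counts bottom-up:
  U → 3
  γ[z; SUM(e)→g](U) → 3
  T → 4
  π[b](T) → 4
  (γ[z; SUM(e)→g](U) ⋈[g=b] π[b](T)) → 1
  ρ[h/b]((γ[z; SUM(e)→g](U) ⋈[g=b] π[b](T))) → 1
  π[g](ρ[h/b]((γ[z; SUM(e)→g](U) ⋈[g=b] π[b](T)))) → 1

|E| = 1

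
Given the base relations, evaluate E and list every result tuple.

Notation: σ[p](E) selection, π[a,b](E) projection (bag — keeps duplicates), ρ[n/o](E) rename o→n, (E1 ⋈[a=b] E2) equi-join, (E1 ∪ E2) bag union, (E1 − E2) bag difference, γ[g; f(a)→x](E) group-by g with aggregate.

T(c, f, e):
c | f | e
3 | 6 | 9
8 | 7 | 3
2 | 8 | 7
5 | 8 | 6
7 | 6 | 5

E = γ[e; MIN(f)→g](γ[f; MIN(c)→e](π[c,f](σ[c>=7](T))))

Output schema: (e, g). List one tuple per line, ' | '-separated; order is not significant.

Stepwise |·|:
  T → 5
  σ[c>=7](T) → 2
  π[c,f](σ[c>=7](T)) → 2
  γ[f; MIN(c)→e](π[c,f](σ[c>=7](T))) → 2
  γ[e; MIN(f)→g](γ[f; MIN(c)→e](π[c,f](σ[c>=7](T)))) → 2

== RESULT ==
e | g
7 | 6
8 | 7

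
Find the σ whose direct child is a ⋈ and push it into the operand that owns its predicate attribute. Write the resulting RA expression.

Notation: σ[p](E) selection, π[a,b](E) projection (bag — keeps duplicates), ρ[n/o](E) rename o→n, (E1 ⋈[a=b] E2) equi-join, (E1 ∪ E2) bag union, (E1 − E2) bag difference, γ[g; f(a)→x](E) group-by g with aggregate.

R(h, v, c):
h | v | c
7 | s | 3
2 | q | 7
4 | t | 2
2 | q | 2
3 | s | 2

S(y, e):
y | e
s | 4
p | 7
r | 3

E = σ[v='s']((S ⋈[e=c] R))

σ filters on v, owned by the right side.
E' = (S ⋈[e=c] σ[v='s'](R))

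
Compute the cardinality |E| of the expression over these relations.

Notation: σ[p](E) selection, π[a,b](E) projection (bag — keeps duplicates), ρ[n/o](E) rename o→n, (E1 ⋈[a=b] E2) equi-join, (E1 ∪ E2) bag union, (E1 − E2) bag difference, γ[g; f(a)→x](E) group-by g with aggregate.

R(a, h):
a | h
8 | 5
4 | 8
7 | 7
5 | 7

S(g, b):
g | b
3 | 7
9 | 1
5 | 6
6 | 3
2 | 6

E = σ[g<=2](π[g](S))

Subexpression sizes:
  S → 5
  π[g](S) → 5
  σ[g<=2](π[g](S)) → 1

|E| = 1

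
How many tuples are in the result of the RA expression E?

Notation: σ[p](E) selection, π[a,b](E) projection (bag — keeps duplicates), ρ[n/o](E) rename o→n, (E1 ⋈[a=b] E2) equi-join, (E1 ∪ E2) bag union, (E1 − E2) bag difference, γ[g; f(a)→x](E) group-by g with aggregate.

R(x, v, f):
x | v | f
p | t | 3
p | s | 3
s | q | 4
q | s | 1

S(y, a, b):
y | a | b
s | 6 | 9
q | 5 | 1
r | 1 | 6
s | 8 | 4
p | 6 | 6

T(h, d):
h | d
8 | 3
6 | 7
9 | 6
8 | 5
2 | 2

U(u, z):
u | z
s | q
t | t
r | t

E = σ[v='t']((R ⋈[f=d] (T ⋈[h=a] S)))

Per-node cardinality:
  R → 4
  T → 5
  S → 5
  (T ⋈[h=a] S) → 4
  (R ⋈[f=d] (T ⋈[h=a] S)) → 2
  σ[v='t']((R ⋈[f=d] (T ⋈[h=a] S))) → 1

|E| = 1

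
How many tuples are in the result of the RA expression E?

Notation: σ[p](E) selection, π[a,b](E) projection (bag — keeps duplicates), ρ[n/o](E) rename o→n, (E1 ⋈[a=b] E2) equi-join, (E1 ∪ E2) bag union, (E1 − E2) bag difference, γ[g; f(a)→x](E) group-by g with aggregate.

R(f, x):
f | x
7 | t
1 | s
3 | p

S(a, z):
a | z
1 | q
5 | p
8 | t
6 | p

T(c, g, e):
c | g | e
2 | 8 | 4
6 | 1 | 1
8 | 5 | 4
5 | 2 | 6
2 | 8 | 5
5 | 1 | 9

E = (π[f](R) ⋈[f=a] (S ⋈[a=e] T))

Row counts bottom-up:
  R → 3
  π[f](R) → 3
  S → 4
  T → 6
  (S ⋈[a=e] T) → 3
  (π[f](R) ⋈[f=a] (S ⋈[a=e] T)) → 1

|E| = 1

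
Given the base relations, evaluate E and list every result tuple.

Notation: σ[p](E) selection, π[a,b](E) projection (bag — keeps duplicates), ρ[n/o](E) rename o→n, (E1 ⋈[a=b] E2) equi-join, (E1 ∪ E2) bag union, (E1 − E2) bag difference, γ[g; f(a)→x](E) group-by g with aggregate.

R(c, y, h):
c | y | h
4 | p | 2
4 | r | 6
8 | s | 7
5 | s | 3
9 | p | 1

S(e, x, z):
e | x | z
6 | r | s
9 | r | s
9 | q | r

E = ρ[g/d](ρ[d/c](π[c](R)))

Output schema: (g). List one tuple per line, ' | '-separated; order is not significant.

Row counts bottom-up:
  R → 5
  π[c](R) → 5
  ρ[d/c](π[c](R)) → 5
  ρ[g/d](ρ[d/c](π[c](R))) → 5

== RESULT ==
g
4
4
5
8
9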